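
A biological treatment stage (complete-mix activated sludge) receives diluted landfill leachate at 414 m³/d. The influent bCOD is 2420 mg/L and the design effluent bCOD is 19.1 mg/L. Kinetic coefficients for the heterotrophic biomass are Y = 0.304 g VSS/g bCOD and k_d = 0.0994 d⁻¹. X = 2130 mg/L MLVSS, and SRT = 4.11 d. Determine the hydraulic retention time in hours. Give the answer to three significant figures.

τ ≈ 24.0 h

Steady-state biomass mass balance: V·X·(1 + k_d·θ_c) = Y·Q·(S₀ − S)·θ_c, so V = 0.304 × 414 × (2420 − 19.1) × 4.11 / [2130 × (1 + 0.0994 × 4.11)] = 1.24×10^6 / 3000 = 413.9 m³.
HRT = V/Q = 413.9 m³ / 414 m³·d⁻¹ = 0.9999 d × 24 = 24.00 h.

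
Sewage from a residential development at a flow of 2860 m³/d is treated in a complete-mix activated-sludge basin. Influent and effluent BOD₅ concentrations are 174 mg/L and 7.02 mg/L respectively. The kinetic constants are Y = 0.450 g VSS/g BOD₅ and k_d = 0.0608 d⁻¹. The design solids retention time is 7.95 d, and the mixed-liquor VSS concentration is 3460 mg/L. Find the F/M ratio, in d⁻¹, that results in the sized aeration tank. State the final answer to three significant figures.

Steady-state biomass mass balance: V·X·(1 + k_d·θ_c) = Y·Q·(S₀ − S)·θ_c, so V = 0.450 × 2860 × (174 − 7.02) × 7.95 / [3460 × (1 + 0.0608 × 7.95)] = 1.71×10^6 / 5132 = 332.9 m³.
F/M = applied load / biomass = Q·S₀/(V·X) = 2860 × 174 / (332.9 × 3460) = 0.4321 d⁻¹.

F/M ≈ 0.432 d⁻¹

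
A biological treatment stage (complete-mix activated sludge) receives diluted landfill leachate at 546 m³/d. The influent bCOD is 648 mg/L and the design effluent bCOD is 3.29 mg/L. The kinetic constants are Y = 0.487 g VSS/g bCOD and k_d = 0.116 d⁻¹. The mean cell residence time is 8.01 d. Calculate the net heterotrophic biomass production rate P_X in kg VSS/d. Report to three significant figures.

P_X ≈ 88.9 kg VSS/d

The observed yield is Y_obs = Y/(1 + k_d·θ_c) = 0.487 / (1 + 0.116 × 8.01) = 0.487 / 1.929 = 0.2524 g VSS per g bCOD removed.
Q·(S₀ − S) = 546 × (648 − 3.29) × 10⁻³ = 352.0 kg/d removed.
Biomass produced: P_X = Y_obs·Q·ΔS = 0.2524 × 352.0 ≈ 88.86 kg VSS/d.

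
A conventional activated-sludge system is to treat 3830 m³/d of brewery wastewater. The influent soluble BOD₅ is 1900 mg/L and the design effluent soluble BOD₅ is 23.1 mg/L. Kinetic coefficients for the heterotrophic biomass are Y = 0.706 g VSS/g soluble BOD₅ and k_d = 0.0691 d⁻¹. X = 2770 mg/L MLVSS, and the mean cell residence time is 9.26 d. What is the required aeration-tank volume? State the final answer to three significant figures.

V ≈ 10300 m³

Rearranging the biomass balance for a CMAS with decay, V = Y·Q·ΔS·θ_c / [X·(1+k_d θ_c)] = 0.706 × 3830 × (1900 − 23.1) × 9.26 / [2770 × (1 + 0.0691 × 9.26)] = 4.7×10^7 / 4542 = 10346 m³.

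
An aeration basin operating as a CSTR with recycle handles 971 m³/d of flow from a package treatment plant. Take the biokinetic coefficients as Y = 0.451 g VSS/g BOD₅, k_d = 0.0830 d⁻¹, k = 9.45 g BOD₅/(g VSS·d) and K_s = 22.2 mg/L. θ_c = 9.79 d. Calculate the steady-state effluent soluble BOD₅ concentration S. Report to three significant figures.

For a completely mixed reactor with recycle the Lawrence–McCarty relation gives S = K_s·(1 + k_d·θ_c) / [θ_c·(Y·k − k_d) − 1] = 22.2 × (1 + 0.0830 × 9.79) / [9.79 × (0.451 × 9.45 − 0.0830) − 1] = 40.24 / 39.91 = 1.008 mg/L.

S ≈ 1.01 mg/L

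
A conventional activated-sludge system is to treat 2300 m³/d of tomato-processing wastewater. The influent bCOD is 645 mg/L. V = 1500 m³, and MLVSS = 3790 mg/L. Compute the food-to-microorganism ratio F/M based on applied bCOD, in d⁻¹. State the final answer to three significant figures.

F/M = applied load / biomass = Q·S₀/(V·X) = 2300 × 645 / (1500 × 3790) = 0.2609 d⁻¹.

F/M ≈ 0.261 d⁻¹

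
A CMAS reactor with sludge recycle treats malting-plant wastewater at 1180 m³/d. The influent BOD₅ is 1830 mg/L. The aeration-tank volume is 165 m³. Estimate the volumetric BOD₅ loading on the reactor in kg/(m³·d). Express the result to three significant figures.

L_v ≈ 13.1 kg BOD₅/(m³·d)

Volumetric loading L_v = Q·S₀ / V = 1180 × 1830 g/m³ / 165.0 m³ = 13087 g/(m³·d) = 13.09 kg BOD₅/(m³·d).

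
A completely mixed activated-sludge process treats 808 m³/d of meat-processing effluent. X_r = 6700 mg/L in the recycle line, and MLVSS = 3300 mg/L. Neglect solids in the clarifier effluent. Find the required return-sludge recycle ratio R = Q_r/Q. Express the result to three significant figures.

Solids balance on the clarifier gives (1+R)X = R·X_r, so R = X/(X_r − X) = 3300 / (6700 − 3300) = 0.9706.

R ≈ 0.971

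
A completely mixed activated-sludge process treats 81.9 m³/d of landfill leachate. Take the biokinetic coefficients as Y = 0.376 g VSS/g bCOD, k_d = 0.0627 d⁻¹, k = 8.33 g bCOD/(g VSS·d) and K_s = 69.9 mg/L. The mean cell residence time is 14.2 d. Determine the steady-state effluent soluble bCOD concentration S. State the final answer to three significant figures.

Effluent substrate depends only on kinetics and SRT: S = K_s(1 + k_d θ_c) / [θ_c(Yk − k_d) − 1] = 69.9 × (1 + 0.0627 × 14.2) / [14.2 × (0.376 × 8.33 − 0.0627) − 1] = 132.1 / 42.59 = 3.103 mg/L.

S ≈ 3.10 mg/L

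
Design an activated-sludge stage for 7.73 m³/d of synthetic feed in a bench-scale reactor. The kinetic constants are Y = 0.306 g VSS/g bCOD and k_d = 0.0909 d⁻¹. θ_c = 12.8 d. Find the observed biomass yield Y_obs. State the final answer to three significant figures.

Y_obs ≈ 0.141 g VSS/g bCOD

Correct the yield for decay: Y_obs = Y/(1 + k_d θ_c) = 0.306 / (1 + 0.0909 × 12.8) = 0.306 / 2.164 = 0.1414.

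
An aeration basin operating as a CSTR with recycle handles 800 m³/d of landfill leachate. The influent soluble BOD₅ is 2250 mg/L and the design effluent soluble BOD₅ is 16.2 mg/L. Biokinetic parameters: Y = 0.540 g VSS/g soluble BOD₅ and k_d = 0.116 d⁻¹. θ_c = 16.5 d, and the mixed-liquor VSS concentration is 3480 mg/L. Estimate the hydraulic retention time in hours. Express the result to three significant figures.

τ ≈ 47.1 h

From the SRT design equation V = Y Q (S₀−S) θ_c / [X (1 + k_d θ_c)] = 0.540 × 800 × (2250 − 16.2) × 16.5 / [3480 × (1 + 0.116 × 16.5)] = 1.59×10^7 / 10141 = 1570 m³.
Hydraulic retention time τ = V/Q = 1570 / 800 = 1.963 d = 47.10 h.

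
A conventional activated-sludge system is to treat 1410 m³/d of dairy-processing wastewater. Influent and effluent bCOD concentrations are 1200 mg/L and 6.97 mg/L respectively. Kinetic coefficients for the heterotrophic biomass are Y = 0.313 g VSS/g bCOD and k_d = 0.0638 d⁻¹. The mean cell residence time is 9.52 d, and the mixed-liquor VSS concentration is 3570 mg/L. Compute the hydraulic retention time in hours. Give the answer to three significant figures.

τ ≈ 14.9 h

From the SRT design equation V = Y Q (S₀−S) θ_c / [X (1 + k_d θ_c)] = 0.313 × 1410 × (1200 − 6.97) × 9.52 / [3570 × (1 + 0.0638 × 9.52)] = 5.01×10^6 / 5738 = 873.5 m³.
τ = V/Q = 873.5/1410 = 0.6195 d, or 14.87 h.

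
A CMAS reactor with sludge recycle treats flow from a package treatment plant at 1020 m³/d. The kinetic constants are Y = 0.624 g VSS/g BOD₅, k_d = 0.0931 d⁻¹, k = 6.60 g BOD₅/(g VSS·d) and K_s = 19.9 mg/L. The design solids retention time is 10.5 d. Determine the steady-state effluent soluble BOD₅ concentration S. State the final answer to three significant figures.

For a completely mixed reactor with recycle the Lawrence–McCarty relation gives S = K_s·(1 + k_d·θ_c) / [θ_c·(Y·k − k_d) − 1] = 19.9 × (1 + 0.0931 × 10.5) / [10.5 × (0.624 × 6.60 − 0.0931) − 1] = 39.35 / 41.27 = 0.9537 mg/L.

S ≈ 0.954 mg/L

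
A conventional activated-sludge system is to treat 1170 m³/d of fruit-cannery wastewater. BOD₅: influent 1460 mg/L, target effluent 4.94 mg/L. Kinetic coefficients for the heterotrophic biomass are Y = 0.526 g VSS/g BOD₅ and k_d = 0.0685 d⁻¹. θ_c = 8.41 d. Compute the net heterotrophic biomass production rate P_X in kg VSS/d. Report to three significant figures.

Y_obs = Y / (1 + k_d θ_c) = 0.526 / (1 + 0.0685 × 8.41) = 0.526 / 1.576 = 0.3337.
Substrate removed = Q·(S₀ − S) = 1170 m³/d × (1460 − 4.94) g/m³ = 1.7×10^6 g/d = 1702 kg/d.
Net biomass production P_X = Y_obs × Q·(S₀ − S) = 0.3337 × 1702 = 568.2 kg VSS/d.

P_X ≈ 568 kg VSS/d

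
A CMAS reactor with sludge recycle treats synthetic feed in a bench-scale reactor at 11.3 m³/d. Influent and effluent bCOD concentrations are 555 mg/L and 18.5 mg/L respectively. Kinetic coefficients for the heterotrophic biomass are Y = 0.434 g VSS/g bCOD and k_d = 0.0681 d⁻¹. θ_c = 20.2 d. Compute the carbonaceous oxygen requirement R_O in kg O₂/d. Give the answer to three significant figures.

R_O ≈ 4.49 kg O₂/d

Observed yield with endogenous decay: Y_obs = Y / (1 + k_d·θ_c) = 0.434 / (1 + 0.0681 × 20.2) = 0.434 / 2.376 = 0.1827 g VSS/g bCOD.
Q·(S₀ − S) = 11.3 × (555 − 18.5) × 10⁻³ = 6.062 kg/d removed.
Biomass synthesised: P_X = Y_obs × 6.062 = 1.108 kg VSS/d.
R_O = Q·ΔS − 1.42 P_X = 6.062 − 1.573 = 4.490 kg O₂/d.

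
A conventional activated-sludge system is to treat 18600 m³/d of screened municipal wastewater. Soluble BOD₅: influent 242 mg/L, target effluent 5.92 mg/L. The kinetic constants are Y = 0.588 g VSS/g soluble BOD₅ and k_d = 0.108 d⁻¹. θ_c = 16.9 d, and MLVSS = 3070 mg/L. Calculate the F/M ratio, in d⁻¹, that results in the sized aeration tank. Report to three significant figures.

Rearranging the biomass balance for a CMAS with decay, V = Y·Q·ΔS·θ_c / [X·(1+k_d θ_c)] = 0.588 × 18600 × (242 − 5.92) × 16.9 / [3070 × (1 + 0.108 × 16.9)] = 4.36×10^7 / 8673 = 5031 m³.
F/M = Q·S₀ / (V·X) = 18600 × 242 / (5031 × 3070) = 0.2914 g soluble BOD₅·(g VSS·d)⁻¹.

F/M ≈ 0.291 d⁻¹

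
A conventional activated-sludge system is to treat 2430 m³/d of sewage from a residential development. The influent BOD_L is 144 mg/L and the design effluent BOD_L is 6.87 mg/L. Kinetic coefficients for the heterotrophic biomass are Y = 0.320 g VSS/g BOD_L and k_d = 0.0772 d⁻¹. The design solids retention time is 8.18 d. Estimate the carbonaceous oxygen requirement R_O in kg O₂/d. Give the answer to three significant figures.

Correct the yield for decay: Y_obs = Y/(1 + k_d θ_c) = 0.320 / (1 + 0.0772 × 8.18) = 0.320 / 1.631 = 0.1961.
Q·(S₀ − S) = 2430 × (144 − 6.87) × 10⁻³ = 333.2 kg/d removed.
Biomass synthesised: P_X = Y_obs × 333.2 = 65.36 kg VSS/d.
R_O = Q·(S₀ − S) − 1.42·P_X = 333.2 − 1.42 × 65.36 = 240.4 kg O₂/d.

R_O ≈ 240 kg O₂/d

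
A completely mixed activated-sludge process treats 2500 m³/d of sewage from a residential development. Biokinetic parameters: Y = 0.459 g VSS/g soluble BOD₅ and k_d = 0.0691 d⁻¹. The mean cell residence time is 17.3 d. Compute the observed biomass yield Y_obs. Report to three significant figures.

Y_obs ≈ 0.209 g VSS/g soluble BOD₅

Y_obs = Y / (1 + k_d θ_c) = 0.459 / (1 + 0.0691 × 17.3) = 0.459 / 2.195 = 0.2091.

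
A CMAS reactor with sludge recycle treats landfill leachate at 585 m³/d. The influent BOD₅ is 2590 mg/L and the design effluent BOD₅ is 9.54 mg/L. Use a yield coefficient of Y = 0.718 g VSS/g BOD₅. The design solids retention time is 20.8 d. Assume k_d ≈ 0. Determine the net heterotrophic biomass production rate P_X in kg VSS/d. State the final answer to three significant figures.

With endogenous decay neglected, the observed yield equals the true yield: Y_obs = Y = 0.718 g VSS/g BOD₅.
Mass of BOD₅ removed per day: Q(S₀ − S) = 585 × 2580 g/m³ = 1510 kg/d.
P_X = Y_obs · Q(S₀ − S) = 0.7180 × 1510 = 1084 kg VSS/d.

P_X ≈ 1080 kg VSS/d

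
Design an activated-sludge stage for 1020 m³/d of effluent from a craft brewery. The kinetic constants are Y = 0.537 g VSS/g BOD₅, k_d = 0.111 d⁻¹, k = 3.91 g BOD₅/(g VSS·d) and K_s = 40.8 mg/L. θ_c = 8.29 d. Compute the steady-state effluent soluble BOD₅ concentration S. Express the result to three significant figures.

S ≈ 5.06 mg/L

From the Monod/SRT balance for a CMAS, S = K_s·(1+k_d θ_c)/[θ_c·(Y k − k_d) − 1] = 40.8 × (1 + 0.111 × 8.29) / [8.29 × (0.537 × 3.91 − 0.111) − 1] = 78.34 / 15.49 = 5.059 mg/L.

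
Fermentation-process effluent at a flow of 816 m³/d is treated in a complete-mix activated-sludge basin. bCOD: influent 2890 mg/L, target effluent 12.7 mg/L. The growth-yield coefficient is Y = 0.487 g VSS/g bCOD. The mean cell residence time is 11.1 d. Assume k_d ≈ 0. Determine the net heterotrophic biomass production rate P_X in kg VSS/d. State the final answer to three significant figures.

No decay correction is needed, so Y_obs = Y = 0.487.
ΔS = 2890 − 12.7 = 2877 mg/L, so the substrate removal rate is 816 × 2877/1000 = 2348 kg bCOD/d.
P_X = Y_obs · Q(S₀ − S) = 0.4870 × 2348 = 1143 kg VSS/d.

P_X ≈ 1140 kg VSS/d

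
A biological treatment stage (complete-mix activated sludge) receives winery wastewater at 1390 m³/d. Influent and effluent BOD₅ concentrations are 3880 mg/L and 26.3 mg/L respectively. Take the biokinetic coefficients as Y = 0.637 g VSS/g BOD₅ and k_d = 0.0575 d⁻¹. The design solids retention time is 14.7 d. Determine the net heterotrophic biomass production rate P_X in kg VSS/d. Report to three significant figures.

P_X ≈ 1850 kg VSS/d

Y_obs = Y / (1 + k_d θ_c) = 0.637 / (1 + 0.0575 × 14.7) = 0.637 / 1.845 = 0.3452.
Q·(S₀ − S) = 1390 × (3880 − 26.3) × 10⁻³ = 5357 kg/d removed.
Biomass produced: P_X = Y_obs·Q·ΔS = 0.3452 × 5357 ≈ 1849 kg VSS/d.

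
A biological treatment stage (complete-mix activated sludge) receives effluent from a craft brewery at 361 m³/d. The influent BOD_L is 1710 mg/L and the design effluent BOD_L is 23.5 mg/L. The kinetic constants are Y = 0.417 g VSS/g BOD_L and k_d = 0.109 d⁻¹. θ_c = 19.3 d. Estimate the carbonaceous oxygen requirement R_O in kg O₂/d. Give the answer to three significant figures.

Observed yield with endogenous decay: Y_obs = Y / (1 + k_d·θ_c) = 0.417 / (1 + 0.109 × 19.3) = 0.417 / 3.104 = 0.1344 g VSS/g BOD_L.
Mass of BOD_L removed per day: Q(S₀ − S) = 361 × 1686 g/m³ = 608.8 kg/d.
Net sludge production P_X = 0.1344 × 608.8 = 81.80 kg VSS/d.
R_O = Q·(S₀ − S) − 1.42·P_X = 608.8 − 1.42 × 81.80 = 492.7 kg O₂/d.

R_O ≈ 493 kg O₂/d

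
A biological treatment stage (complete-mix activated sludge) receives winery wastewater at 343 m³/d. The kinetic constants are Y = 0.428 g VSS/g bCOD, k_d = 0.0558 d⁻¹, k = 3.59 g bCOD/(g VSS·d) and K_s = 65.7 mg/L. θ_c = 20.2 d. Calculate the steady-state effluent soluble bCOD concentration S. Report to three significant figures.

From the Monod/SRT balance for a CMAS, S = K_s·(1+k_d θ_c)/[θ_c·(Y k − k_d) − 1] = 65.7 × (1 + 0.0558 × 20.2) / [20.2 × (0.428 × 3.59 − 0.0558) − 1] = 139.8 / 28.91 = 4.834 mg/L.

S ≈ 4.83 mg/L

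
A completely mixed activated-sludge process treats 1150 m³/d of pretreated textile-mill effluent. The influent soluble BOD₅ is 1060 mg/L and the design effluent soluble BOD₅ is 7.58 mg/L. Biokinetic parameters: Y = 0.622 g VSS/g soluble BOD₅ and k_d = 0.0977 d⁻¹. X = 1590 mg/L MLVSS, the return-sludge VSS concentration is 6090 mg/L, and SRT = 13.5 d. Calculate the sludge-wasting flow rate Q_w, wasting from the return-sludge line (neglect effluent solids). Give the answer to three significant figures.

Steady-state biomass mass balance: V·X·(1 + k_d·θ_c) = Y·Q·(S₀ − S)·θ_c, so V = 0.622 × 1150 × (1060 − 7.58) × 13.5 / [1590 × (1 + 0.0977 × 13.5)] = 1.02×10^7 / 3687 = 2756 m³.
Wasting from the return line (neglecting effluent solids): Q_w = V·X / (θ_c·X_r) = 2756 × 1590 / (13.5 × 6090) = 53.31 m³/d.

Q_w ≈ 53.3 m³/d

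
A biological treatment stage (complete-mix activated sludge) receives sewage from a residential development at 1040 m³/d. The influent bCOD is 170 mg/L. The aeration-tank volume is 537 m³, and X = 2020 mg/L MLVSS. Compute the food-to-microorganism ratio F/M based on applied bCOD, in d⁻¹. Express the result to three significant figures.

Food-to-microorganism ratio F/M = Q S₀ / (V X) = 1040 × 170 / (537.0 × 2020) = 0.1630 d⁻¹.

F/M ≈ 0.163 d⁻¹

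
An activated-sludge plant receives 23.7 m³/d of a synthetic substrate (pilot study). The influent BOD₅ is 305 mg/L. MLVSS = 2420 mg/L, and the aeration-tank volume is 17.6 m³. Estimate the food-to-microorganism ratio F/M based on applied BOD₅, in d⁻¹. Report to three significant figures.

F/M ≈ 0.170 d⁻¹

Food-to-microorganism ratio F/M = Q S₀ / (V X) = 23.7 × 305 / (17.60 × 2420) = 0.1697 d⁻¹.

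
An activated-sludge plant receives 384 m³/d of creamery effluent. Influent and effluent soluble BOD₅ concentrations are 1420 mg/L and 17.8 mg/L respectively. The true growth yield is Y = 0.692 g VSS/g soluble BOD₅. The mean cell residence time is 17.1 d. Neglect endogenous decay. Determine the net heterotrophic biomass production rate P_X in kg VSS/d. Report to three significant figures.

P_X ≈ 373 kg VSS/d

Since k_d ≈ 0, Y_obs = Y = 0.692 g VSS/g soluble BOD₅.
Substrate removed = Q·(S₀ − S) = 384 m³/d × (1420 − 17.8) g/m³ = 5.38×10^5 g/d = 538.4 kg/d.
P_X = Y_obs · Q(S₀ − S) = 0.6920 × 538.4 = 372.6 kg VSS/d.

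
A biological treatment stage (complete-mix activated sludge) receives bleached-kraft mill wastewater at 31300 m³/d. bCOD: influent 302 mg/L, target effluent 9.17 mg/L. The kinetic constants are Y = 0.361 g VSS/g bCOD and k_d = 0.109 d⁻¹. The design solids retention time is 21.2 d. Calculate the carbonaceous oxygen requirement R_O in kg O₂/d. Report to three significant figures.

R_O ≈ 7750 kg O₂/d

Correct the yield for decay: Y_obs = Y/(1 + k_d θ_c) = 0.361 / (1 + 0.109 × 21.2) = 0.361 / 3.311 = 0.1090.
Substrate removed = Q·(S₀ − S) = 31300 m³/d × (302 − 9.17) g/m³ = 9.17×10^6 g/d = 9166 kg/d.
Biomass synthesised: P_X = Y_obs × 9166 = 999.4 kg VSS/d.
R_O = Q·ΔS − 1.42 P_X = 9166 − 1419 = 7746 kg O₂/d.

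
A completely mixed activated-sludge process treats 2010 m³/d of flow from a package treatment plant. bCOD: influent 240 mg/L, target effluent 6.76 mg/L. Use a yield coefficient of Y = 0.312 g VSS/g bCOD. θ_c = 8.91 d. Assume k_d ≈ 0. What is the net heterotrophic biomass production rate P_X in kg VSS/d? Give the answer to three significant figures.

P_X ≈ 146 kg VSS/d

No decay correction is needed, so Y_obs = Y = 0.312.
ΔS = 240 − 6.76 = 233.2 mg/L, so the substrate removal rate is 2010 × 233.2/1000 = 468.8 kg bCOD/d.
Biomass produced: P_X = Y_obs·Q·ΔS = 0.3120 × 468.8 ≈ 146.3 kg VSS/d.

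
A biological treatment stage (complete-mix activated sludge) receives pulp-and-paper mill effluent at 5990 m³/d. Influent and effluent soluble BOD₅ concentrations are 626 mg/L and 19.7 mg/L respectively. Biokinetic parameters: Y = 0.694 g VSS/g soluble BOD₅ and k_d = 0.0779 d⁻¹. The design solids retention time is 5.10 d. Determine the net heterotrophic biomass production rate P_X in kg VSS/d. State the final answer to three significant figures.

Observed yield with endogenous decay: Y_obs = Y / (1 + k_d·θ_c) = 0.694 / (1 + 0.0779 × 5.10) = 0.694 / 1.397 = 0.4967 g VSS/g soluble BOD₅.
Substrate removed = Q·(S₀ − S) = 5990 m³/d × (626 − 19.7) g/m³ = 3.63×10^6 g/d = 3632 kg/d.
Net biomass production P_X = Y_obs × Q·(S₀ − S) = 0.4967 × 3632 = 1804 kg VSS/d.

P_X ≈ 1800 kg VSS/d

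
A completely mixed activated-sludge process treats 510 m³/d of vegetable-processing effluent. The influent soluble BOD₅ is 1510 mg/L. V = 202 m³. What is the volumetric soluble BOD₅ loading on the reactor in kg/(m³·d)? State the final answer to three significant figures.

L_v ≈ 3.81 kg soluble BOD₅/(m³·d)

L_v = Q S₀ / V = 510 × 1510 × 10⁻³ / 202.0 = 3.812 kg/(m³·d).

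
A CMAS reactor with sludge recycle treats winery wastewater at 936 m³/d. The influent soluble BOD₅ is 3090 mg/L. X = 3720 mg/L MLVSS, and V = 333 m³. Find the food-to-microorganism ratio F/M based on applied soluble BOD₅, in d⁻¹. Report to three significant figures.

F/M = applied load / biomass = Q·S₀/(V·X) = 936 × 3090 / (333.0 × 3720) = 2.335 d⁻¹.

F/M ≈ 2.33 d⁻¹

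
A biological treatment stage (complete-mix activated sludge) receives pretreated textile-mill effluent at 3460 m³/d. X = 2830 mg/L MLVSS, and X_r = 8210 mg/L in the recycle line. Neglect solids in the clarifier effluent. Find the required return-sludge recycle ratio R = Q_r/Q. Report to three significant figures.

R = Q_r/Q = X/(X_r − X) = 2830 / (8210 − 2830) = 0.5260.

R ≈ 0.526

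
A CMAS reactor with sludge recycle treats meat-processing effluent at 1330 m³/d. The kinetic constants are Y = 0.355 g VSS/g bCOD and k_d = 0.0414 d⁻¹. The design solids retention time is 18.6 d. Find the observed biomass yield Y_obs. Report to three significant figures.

Y_obs ≈ 0.201 g VSS/g bCOD

Y_obs = Y / (1 + k_d θ_c) = 0.355 / (1 + 0.0414 × 18.6) = 0.355 / 1.770 = 0.2006.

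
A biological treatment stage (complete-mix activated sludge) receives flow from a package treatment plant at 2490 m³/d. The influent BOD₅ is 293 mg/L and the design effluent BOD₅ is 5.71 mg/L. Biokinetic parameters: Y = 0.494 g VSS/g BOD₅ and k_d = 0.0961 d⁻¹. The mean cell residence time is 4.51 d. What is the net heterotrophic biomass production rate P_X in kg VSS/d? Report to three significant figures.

Observed yield with endogenous decay: Y_obs = Y / (1 + k_d·θ_c) = 0.494 / (1 + 0.0961 × 4.51) = 0.494 / 1.433 = 0.3446 g VSS/g BOD₅.
Substrate removed = Q·(S₀ − S) = 2490 m³/d × (293 − 5.71) g/m³ = 7.15×10^5 g/d = 715.4 kg/d.
So the net sludge growth is P_X = 0.3446 × 715.4 = 246.5 kg VSS/d.

P_X ≈ 247 kg VSS/d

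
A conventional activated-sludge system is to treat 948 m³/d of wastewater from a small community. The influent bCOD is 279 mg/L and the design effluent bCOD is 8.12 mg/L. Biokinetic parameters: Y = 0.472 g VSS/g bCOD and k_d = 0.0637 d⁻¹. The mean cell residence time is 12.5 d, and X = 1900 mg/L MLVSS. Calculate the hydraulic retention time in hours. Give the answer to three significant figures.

τ ≈ 11.2 h

Steady-state biomass mass balance: V·X·(1 + k_d·θ_c) = Y·Q·(S₀ − S)·θ_c, so V = 0.472 × 948 × (279 − 8.12) × 12.5 / [1900 × (1 + 0.0637 × 12.5)] = 1.52×10^6 / 3413 = 443.9 m³.
HRT = V/Q = 443.9 m³ / 948 m³·d⁻¹ = 0.4683 d × 24 = 11.24 h.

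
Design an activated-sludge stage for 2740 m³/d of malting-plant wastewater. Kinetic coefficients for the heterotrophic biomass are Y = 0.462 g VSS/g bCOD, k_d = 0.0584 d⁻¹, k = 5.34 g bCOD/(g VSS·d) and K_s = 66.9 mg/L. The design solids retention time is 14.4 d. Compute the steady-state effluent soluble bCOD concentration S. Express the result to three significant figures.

Effluent substrate depends only on kinetics and SRT: S = K_s(1 + k_d θ_c) / [θ_c(Yk − k_d) − 1] = 66.9 × (1 + 0.0584 × 14.4) / [14.4 × (0.462 × 5.34 − 0.0584) − 1] = 123.2 / 33.68 = 3.656 mg/L.

S ≈ 3.66 mg/L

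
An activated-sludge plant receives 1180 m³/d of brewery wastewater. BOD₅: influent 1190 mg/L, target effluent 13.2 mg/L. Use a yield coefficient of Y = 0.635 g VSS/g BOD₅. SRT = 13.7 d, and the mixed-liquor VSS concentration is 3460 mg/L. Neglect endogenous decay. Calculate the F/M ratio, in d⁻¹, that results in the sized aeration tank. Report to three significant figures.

Biomass mass balance (decay neglected): V·X = Y·Q·(S₀ − S)·θ_c, so V = 0.635 × 1180 × (1190 − 13.2) × 13.7 / 3460 = 3491 m³.
F/M = Q·S₀ / (V·X) = 1180 × 1190 / (3491 × 3460) = 0.1162 g BOD₅·(g VSS·d)⁻¹.

F/M ≈ 0.116 d⁻¹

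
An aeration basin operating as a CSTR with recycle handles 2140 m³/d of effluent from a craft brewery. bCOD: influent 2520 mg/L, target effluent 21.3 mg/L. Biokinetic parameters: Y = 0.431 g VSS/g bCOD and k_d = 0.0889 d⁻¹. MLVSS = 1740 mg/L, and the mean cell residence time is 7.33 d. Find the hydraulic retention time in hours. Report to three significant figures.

τ ≈ 65.9 h

Steady-state biomass mass balance: V·X·(1 + k_d·θ_c) = Y·Q·(S₀ − S)·θ_c, so V = 0.431 × 2140 × (2520 − 21.3) × 7.33 / [1740 × (1 + 0.0889 × 7.33)] = 1.69×10^7 / 2874 = 5878 m³.
Hydraulic retention time τ = V/Q = 5878 / 2140 = 2.747 d = 65.92 h.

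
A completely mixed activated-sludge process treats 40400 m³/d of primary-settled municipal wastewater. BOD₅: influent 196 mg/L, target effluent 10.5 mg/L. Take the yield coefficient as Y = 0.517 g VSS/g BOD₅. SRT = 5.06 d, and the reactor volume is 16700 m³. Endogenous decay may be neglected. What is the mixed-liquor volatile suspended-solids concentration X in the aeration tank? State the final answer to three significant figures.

X = Y·Q·ΔS·θ_c / V = 0.517 × 40400 × (196 − 10.5) × 5.06 / 16700 = 1174 mg/L.

X ≈ 1170 mg/L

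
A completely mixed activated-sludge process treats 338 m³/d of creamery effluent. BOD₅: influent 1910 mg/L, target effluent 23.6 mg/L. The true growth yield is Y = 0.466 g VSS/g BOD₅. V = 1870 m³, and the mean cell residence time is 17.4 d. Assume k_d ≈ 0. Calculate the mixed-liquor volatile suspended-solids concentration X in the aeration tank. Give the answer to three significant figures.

From V·X = Y·Q·(S₀ − S)·θ_c (decay neglected): X = 0.466 × 338 × (1910 − 23.6) × 17.4 / 1870 = 2765 mg/L.

X ≈ 2760 mg/L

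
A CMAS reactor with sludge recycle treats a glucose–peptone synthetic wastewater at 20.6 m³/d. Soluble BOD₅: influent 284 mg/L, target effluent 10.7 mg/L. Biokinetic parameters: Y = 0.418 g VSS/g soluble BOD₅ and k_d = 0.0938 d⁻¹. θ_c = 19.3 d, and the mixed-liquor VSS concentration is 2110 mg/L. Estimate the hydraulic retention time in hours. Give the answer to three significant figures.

Rearranging the biomass balance for a CMAS with decay, V = Y·Q·ΔS·θ_c / [X·(1+k_d θ_c)] = 0.418 × 20.6 × (284 − 10.7) × 19.3 / [2110 × (1 + 0.0938 × 19.3)] = 4.54×10^4 / 5930 = 7.659 m³.
τ = V/Q = 7.659/20.6 = 0.3718 d, or 8.924 h.

τ ≈ 8.92 h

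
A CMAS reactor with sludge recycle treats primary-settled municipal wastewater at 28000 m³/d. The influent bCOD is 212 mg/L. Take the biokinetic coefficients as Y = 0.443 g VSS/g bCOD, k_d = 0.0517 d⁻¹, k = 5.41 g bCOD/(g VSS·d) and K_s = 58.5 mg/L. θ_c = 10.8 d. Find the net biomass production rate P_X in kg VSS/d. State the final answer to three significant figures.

From the Monod/SRT balance for a CMAS, S = K_s·(1+k_d θ_c)/[θ_c·(Y k − k_d) − 1] = 58.5 × (1 + 0.0517 × 10.8) / [10.8 × (0.443 × 5.41 − 0.0517) − 1] = 91.16 / 24.33 = 3.748 mg/L.
Correct the yield for decay: Y_obs = Y/(1 + k_d θ_c) = 0.443 / (1 + 0.0517 × 10.8) = 0.443 / 1.558 = 0.2843.
Mass of bCOD removed per day: Q(S₀ − S) = 28000 × 208.2 g/m³ = 5831 kg/d.
Net biomass production P_X = Y_obs × Q·(S₀ − S) = 0.2843 × 5831 = 1658 kg VSS/d.

P_X ≈ 1660 kg VSS/d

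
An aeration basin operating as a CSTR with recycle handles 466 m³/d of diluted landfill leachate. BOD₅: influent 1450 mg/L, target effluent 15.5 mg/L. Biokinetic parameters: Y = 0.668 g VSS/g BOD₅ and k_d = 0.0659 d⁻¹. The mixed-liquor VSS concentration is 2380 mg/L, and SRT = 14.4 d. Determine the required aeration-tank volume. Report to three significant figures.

V ≈ 1390 m³

Steady-state biomass mass balance: V·X·(1 + k_d·θ_c) = Y·Q·(S₀ − S)·θ_c, so V = 0.668 × 466 × (1450 − 15.5) × 14.4 / [2380 × (1 + 0.0659 × 14.4)] = 6.43×10^6 / 4639 = 1386 m³.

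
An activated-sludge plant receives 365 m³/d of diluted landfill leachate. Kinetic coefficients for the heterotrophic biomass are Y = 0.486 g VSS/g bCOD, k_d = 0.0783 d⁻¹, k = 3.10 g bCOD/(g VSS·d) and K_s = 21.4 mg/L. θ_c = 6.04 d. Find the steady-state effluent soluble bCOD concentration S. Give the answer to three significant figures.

S ≈ 4.13 mg/L

From the Monod/SRT balance for a CMAS, S = K_s·(1+k_d θ_c)/[θ_c·(Y k − k_d) − 1] = 21.4 × (1 + 0.0783 × 6.04) / [6.04 × (0.486 × 3.10 − 0.0783) − 1] = 31.52 / 7.627 = 4.133 mg/L.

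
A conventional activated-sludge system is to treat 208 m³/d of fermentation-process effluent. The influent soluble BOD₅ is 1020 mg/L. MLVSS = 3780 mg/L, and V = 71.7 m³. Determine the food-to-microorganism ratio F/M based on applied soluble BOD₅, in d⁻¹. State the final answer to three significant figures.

Food-to-microorganism ratio F/M = Q S₀ / (V X) = 208 × 1020 / (71.70 × 3780) = 0.7828 d⁻¹.

F/M ≈ 0.783 d⁻¹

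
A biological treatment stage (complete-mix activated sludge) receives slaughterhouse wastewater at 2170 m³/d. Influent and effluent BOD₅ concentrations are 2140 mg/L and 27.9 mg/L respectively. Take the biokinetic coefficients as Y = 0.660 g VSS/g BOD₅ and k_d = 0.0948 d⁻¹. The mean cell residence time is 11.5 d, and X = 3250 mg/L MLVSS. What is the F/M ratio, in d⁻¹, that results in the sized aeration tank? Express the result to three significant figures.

From the SRT design equation V = Y Q (S₀−S) θ_c / [X (1 + k_d θ_c)] = 0.660 × 2170 × (2140 − 27.9) × 11.5 / [3250 × (1 + 0.0948 × 11.5)] = 3.48×10^7 / 6793 = 5121 m³.
F/M = Q·S₀ / (V·X) = 2170 × 2140 / (5121 × 3250) = 0.2790 g BOD₅·(g VSS·d)⁻¹.

F/M ≈ 0.279 d⁻¹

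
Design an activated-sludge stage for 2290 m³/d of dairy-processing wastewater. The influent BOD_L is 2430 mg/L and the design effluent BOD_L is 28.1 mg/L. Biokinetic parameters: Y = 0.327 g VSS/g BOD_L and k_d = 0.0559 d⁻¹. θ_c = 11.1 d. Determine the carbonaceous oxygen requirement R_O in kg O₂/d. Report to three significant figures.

The observed yield is Y_obs = Y/(1 + k_d·θ_c) = 0.327 / (1 + 0.0559 × 11.1) = 0.327 / 1.620 = 0.2018 g VSS per g BOD_L removed.
ΔS = 2430 − 28.1 = 2402 mg/L, so the substrate removal rate is 2290 × 2402/1000 = 5500 kg BOD_L/d.
P_X = Y_obs·Q·(S₀ − S) = 0.2018 × 5500 = 1110 kg VSS/d.
Carbonaceous O₂ demand = substrate oxidised − cell-mass equivalent = 5500 − 1.42 × 1110 = 3924 kg O₂/d.

R_O ≈ 3920 kg O₂/d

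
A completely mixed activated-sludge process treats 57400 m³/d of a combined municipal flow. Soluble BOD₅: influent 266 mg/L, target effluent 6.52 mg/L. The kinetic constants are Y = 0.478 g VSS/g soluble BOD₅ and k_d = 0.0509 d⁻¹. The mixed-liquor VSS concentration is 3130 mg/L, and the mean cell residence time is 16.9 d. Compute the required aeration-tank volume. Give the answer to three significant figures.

From the SRT design equation V = Y Q (S₀−S) θ_c / [X (1 + k_d θ_c)] = 0.478 × 57400 × (266 − 6.52) × 16.9 / [3130 × (1 + 0.0509 × 16.9)] = 1.2×10^8 / 5822 = 20664 m³.

V ≈ 20700 m³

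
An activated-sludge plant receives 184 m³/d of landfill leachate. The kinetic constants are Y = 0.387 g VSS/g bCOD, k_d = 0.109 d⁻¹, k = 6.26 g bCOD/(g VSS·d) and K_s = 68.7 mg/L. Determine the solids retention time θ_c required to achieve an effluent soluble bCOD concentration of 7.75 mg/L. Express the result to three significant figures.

θ_c ≈ 7.32 d

From 1/θ_c = Y·k·S/(K_s + S) − k_d: Y·k·S/(K_s+S) = 0.387 × 6.26 × 7.75 / (68.7 + 7.75) = 0.2456 d⁻¹.
Then 1/θ_c = μ − k_d = 0.2456 − 0.109 = 0.1366 d⁻¹, giving θ_c = 7.321 d.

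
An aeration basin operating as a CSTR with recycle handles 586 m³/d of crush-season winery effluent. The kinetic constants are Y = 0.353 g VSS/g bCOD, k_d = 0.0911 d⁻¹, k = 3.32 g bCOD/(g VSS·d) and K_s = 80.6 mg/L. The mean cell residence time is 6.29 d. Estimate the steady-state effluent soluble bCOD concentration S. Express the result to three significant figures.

S ≈ 21.9 mg/L

From the Monod/SRT balance for a CMAS, S = K_s·(1+k_d θ_c)/[θ_c·(Y k − k_d) − 1] = 80.6 × (1 + 0.0911 × 6.29) / [6.29 × (0.353 × 3.32 − 0.0911) − 1] = 126.8 / 5.799 = 21.86 mg/L.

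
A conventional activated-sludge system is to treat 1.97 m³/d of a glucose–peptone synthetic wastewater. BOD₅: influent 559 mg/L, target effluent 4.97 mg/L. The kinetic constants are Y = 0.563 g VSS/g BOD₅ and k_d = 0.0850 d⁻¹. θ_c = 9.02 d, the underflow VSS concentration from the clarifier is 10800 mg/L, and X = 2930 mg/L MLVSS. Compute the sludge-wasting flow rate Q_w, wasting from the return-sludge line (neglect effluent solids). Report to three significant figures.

Steady-state biomass mass balance: V·X·(1 + k_d·θ_c) = Y·Q·(S₀ − S)·θ_c, so V = 0.563 × 1.97 × (559 − 4.97) × 9.02 / [2930 × (1 + 0.0850 × 9.02)] = 5.54×10^3 / 5176 = 1.071 m³.
θ_c = V·X/(Q_w·X_r) when wasting from the recycle, so Q_w = V·X/(θ_c·X_r) = 1.071 × 2930 / (9.02 × 10800) = 0.03220 m³/d.

Q_w ≈ 0.0322 m³/d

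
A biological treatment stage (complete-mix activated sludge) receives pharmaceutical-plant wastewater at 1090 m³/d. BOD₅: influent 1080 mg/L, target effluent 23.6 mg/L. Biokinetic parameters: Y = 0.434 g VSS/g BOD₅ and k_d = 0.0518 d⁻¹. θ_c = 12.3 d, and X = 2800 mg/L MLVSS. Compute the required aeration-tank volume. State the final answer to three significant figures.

Rearranging the biomass balance for a CMAS with decay, V = Y·Q·ΔS·θ_c / [X·(1+k_d θ_c)] = 0.434 × 1090 × (1080 − 23.6) × 12.3 / [2800 × (1 + 0.0518 × 12.3)] = 6.15×10^6 / 4584 = 1341 m³.

V ≈ 1340 m³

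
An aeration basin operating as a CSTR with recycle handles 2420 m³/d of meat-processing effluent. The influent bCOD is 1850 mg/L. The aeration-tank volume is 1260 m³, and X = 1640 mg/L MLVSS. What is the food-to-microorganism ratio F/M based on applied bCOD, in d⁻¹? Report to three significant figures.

F/M = Q·S₀ / (V·X) = 2420 × 1850 / (1260 × 1640) = 2.167 g bCOD·(g VSS·d)⁻¹.

F/M ≈ 2.17 d⁻¹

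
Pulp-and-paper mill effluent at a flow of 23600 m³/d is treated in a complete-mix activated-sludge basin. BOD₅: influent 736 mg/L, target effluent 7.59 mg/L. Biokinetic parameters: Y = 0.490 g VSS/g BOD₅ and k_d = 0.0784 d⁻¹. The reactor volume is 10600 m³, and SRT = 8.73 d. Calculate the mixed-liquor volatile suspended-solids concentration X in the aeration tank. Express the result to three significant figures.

Solving the biomass balance for X: X = Y Q (S₀−S) θ_c / [V (1+k_d θ_c)] = 0.490 × 23600 × (736 − 7.59) × 8.73 / [10600 × (1 + 0.0784 × 8.73)] = 4118 mg/L.

X ≈ 4120 mg/L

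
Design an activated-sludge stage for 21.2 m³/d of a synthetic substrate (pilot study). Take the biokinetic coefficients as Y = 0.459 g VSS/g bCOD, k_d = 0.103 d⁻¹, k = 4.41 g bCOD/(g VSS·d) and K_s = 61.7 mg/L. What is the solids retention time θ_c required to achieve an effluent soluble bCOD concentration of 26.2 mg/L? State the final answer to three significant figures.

θ_c ≈ 2.00 d

From 1/θ_c = Y·k·S/(K_s + S) − k_d: Y·k·S/(K_s+S) = 0.459 × 4.41 × 26.2 / (61.7 + 26.2) = 0.6033 d⁻¹.
1/θ_c = 0.6033 − 0.103 = 0.5003 d⁻¹, so θ_c = 1.999 d.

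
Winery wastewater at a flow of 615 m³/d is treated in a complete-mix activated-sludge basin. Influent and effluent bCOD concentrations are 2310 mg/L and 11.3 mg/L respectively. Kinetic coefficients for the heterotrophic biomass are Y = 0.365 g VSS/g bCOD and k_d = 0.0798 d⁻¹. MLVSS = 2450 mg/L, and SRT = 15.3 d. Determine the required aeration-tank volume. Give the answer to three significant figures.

Rearranging the biomass balance for a CMAS with decay, V = Y·Q·ΔS·θ_c / [X·(1+k_d θ_c)] = 0.365 × 615 × (2310 − 11.3) × 15.3 / [2450 × (1 + 0.0798 × 15.3)] = 7.89×10^6 / 5441 = 1451 m³.

V ≈ 1450 m³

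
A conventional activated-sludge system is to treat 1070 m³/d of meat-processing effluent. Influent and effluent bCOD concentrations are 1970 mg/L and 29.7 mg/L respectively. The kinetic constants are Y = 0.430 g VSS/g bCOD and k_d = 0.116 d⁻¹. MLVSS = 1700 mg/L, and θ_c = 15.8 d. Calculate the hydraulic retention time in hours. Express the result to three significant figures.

From the SRT design equation V = Y Q (S₀−S) θ_c / [X (1 + k_d θ_c)] = 0.430 × 1070 × (1970 − 29.7) × 15.8 / [1700 × (1 + 0.116 × 15.8)] = 1.41×10^7 / 4816 = 2929 m³.
Hydraulic retention time τ = V/Q = 2929 / 1070 = 2.737 d = 65.70 h.

τ ≈ 65.7 h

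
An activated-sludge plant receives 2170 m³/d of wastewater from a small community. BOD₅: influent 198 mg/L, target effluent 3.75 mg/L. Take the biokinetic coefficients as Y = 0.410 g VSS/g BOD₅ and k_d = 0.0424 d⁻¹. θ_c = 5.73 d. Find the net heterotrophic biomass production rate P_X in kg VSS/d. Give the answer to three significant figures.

P_X ≈ 139 kg VSS/d

The observed yield is Y_obs = Y/(1 + k_d·θ_c) = 0.410 / (1 + 0.0424 × 5.73) = 0.410 / 1.243 = 0.3299 g VSS per g BOD₅ removed.
Mass of BOD₅ removed per day: Q(S₀ − S) = 2170 × 194.2 g/m³ = 421.5 kg/d.
P_X = Y_obs · Q(S₀ − S) = 0.3299 × 421.5 = 139.0 kg VSS/d.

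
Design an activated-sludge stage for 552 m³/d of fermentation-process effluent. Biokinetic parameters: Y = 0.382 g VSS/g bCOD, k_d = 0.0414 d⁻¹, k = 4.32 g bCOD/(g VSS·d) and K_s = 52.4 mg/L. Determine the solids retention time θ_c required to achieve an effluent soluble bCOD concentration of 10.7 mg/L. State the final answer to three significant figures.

θ_c ≈ 4.19 d

From 1/θ_c = Y·k·S/(K_s + S) − k_d: Y·k·S/(K_s+S) = 0.382 × 4.32 × 10.7 / (52.4 + 10.7) = 0.2798 d⁻¹.
1/θ_c = 0.2798 − 0.0414 = 0.2384 d⁻¹, so θ_c = 4.194 d.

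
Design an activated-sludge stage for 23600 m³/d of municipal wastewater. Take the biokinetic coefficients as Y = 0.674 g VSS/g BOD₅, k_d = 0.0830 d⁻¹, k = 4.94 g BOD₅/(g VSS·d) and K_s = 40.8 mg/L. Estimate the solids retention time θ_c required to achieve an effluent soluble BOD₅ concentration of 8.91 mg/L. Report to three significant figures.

At the target effluent, Y k S/(K_s+S) = 0.674×4.94×8.91/49.71 = 0.5968 d⁻¹.
θ_c = 1/(μ − k_d) = 1/(0.5968 − 0.0830) = 1/0.5138 = 1.946 d.

θ_c ≈ 1.95 d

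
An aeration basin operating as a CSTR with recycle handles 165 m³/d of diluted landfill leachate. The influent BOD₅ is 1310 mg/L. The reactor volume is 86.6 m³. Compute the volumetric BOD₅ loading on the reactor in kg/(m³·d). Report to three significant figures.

Volumetric loading L_v = Q·S₀ / V = 165 × 1310 g/m³ / 86.60 m³ = 2496 g/(m³·d) = 2.496 kg BOD₅/(m³·d).

L_v ≈ 2.50 kg BOD₅/(m³·d)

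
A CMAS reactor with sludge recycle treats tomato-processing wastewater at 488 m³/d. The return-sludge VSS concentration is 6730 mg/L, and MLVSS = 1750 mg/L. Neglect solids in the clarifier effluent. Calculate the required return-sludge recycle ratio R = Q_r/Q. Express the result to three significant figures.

R = Q_r/Q = X/(X_r − X) = 1750 / (6730 − 1750) = 0.3514.

R ≈ 0.351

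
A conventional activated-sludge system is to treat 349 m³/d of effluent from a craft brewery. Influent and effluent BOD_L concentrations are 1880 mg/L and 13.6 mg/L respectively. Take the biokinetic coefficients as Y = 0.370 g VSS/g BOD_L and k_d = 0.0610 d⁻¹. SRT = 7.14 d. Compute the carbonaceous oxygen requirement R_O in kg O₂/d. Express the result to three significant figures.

Observed yield with endogenous decay: Y_obs = Y / (1 + k_d·θ_c) = 0.370 / (1 + 0.0610 × 7.14) = 0.370 / 1.436 = 0.2577 g VSS/g BOD_L.
Substrate removed = Q·(S₀ − S) = 349 m³/d × (1880 − 13.6) g/m³ = 6.51×10^5 g/d = 651.4 kg/d.
P_X = Y_obs·Q·(S₀ − S) = 0.2577 × 651.4 = 167.9 kg VSS/d.
R_O = Q·(S₀ − S) − 1.42·P_X = 651.4 − 1.42 × 167.9 = 413.0 kg O₂/d.

R_O ≈ 413 kg O₂/d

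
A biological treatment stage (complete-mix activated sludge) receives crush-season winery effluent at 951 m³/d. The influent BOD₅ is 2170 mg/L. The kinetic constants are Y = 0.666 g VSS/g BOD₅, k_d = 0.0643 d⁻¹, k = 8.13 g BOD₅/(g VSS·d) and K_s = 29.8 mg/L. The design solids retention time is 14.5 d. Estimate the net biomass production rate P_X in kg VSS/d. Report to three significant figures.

Effluent substrate depends only on kinetics and SRT: S = K_s(1 + k_d θ_c) / [θ_c(Yk − k_d) − 1] = 29.8 × (1 + 0.0643 × 14.5) / [14.5 × (0.666 × 8.13 − 0.0643) − 1] = 57.58 / 76.58 = 0.7520 mg/L.
Observed yield with endogenous decay: Y_obs = Y / (1 + k_d·θ_c) = 0.666 / (1 + 0.0643 × 14.5) = 0.666 / 1.932 = 0.3447 g VSS/g BOD₅.
ΔS = 2170 − 0.752 = 2169 mg/L, so the substrate removal rate is 951 × 2169/1000 = 2063 kg BOD₅/d.
P_X = Y_obs · Q(S₀ − S) = 0.3447 × 2063 = 711.0 kg VSS/d.

P_X ≈ 711 kg VSS/d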